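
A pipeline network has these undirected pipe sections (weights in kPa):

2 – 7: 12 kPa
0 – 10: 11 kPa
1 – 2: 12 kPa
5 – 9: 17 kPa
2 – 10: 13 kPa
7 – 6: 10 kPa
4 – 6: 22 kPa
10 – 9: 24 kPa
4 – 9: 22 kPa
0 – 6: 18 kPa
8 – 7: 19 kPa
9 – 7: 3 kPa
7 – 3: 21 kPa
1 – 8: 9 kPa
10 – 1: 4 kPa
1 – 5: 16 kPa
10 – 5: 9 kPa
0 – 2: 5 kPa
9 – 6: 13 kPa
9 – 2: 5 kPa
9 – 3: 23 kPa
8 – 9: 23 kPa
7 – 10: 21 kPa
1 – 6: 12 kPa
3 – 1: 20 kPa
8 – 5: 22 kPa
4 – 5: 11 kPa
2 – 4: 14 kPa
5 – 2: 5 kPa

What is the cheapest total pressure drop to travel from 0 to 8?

Enumerating some paths:
0 - 2 - 1 - 8: 5+12+9 = 26
0 - 10 - 1 - 8: 11+4+9 = 24
Cheapest is 0 - 10 - 1 - 8 at 24 kPa.

24 kPa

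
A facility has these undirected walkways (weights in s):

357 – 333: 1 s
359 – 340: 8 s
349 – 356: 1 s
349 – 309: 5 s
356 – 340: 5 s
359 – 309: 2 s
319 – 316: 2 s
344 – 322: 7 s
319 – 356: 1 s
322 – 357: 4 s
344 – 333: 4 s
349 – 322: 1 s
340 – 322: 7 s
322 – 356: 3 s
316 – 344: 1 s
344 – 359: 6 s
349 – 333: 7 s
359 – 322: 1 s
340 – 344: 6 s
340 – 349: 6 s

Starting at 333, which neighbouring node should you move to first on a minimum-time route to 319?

Candidate routes:
333–357–322–349–356–319: 1+4+1+1+1 = 8
333–344–316–319: 4+1+2 = 7
The minimum is 7 s via 333–344–316–319.
So from 333 the first move is to 344.

344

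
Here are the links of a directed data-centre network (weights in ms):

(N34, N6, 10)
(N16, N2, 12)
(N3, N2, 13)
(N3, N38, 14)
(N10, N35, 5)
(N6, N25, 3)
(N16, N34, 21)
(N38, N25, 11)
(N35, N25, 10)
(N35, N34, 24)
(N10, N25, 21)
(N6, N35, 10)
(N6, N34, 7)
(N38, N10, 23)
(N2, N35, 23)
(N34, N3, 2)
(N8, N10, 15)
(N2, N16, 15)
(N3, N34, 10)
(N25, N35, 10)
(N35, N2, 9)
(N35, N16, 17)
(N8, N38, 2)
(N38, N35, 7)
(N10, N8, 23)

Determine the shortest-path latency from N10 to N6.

Candidate routes:
N10–N35–N34–N6: 5+24+10 = 39
N10–N35–N16–N34–N6: 5+17+21+10 = 53
The minimum is 39 ms via N10–N35–N34–N6.

39 ms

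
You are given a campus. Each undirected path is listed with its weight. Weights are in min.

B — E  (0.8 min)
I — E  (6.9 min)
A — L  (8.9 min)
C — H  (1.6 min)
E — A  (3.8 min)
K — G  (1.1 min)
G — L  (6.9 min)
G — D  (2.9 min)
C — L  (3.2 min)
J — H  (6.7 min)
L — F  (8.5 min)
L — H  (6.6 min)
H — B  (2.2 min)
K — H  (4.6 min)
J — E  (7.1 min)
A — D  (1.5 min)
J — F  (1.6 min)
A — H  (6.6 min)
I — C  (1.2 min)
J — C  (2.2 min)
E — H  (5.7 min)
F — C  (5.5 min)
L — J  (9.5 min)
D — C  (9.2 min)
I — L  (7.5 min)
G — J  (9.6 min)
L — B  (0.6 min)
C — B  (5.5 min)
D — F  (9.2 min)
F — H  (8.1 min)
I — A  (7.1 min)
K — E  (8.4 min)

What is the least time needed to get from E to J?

Running Dijkstra from E:
E: 0
B: 0.8  (via E)
L: 1.4  (via B)
H: 3  (via B)
A: 3.8  (via E)
C: 4.6  (via L)
D: 5.3  (via A)
I: 5.8  (via C)
J: 6.8  (via C)
Shortest route: E–B–L–C–J = 6.8 min.

6.8 min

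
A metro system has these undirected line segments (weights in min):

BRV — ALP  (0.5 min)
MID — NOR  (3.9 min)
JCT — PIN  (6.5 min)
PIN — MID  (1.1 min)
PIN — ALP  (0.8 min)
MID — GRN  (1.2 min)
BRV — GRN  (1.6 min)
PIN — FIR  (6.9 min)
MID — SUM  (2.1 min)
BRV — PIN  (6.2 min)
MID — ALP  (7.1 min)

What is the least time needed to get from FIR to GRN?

9.2 min

Compare a few routes:
FIR → PIN → ALP → BRV → GRN: 6.9+0.8+0.5+1.6 = 9.8
FIR → PIN → MID → GRN: 6.9+1.1+1.2 = 9.2
Cheapest is FIR → PIN → MID → GRN at 9.2 min.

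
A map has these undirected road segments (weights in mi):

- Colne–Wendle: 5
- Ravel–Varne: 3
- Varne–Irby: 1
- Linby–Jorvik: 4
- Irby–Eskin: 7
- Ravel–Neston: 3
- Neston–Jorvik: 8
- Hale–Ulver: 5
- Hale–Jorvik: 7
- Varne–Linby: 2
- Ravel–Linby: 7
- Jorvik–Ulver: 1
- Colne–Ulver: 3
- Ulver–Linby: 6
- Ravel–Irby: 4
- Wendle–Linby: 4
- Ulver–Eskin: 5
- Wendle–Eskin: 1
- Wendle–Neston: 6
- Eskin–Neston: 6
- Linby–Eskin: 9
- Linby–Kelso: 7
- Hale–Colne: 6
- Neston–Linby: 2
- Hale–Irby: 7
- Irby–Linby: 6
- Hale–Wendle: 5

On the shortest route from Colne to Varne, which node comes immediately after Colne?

Ulver

Enumerating some paths:
Colne–Ulver–Jorvik–Linby–Varne: 3+1+4+2 = 10
Colne–Hale–Irby–Varne: 6+7+1 = 14
Colne–Wendle–Linby–Varne: 5+4+2 = 11
Colne–Ulver–Linby–Varne: 3+6+2 = 11
Cheapest is Colne–Ulver–Jorvik–Linby–Varne at 10 mi.
So from Colne the first move is to Ulver.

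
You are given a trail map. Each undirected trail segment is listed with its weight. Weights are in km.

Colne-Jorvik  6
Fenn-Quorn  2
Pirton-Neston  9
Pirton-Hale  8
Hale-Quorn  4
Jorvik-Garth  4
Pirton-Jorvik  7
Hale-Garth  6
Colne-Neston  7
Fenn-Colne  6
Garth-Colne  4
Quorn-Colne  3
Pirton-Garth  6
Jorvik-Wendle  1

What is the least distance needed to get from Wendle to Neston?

14 km

Running Dijkstra from Wendle:
Wendle: 0
Jorvik: 1  (via Wendle)
Garth: 5  (via Jorvik)
Colne: 7  (via Jorvik)
Pirton: 8  (via Jorvik)
Quorn: 10  (via Colne)
Hale: 11  (via Garth)
Fenn: 12  (via Quorn)
Neston: 14  (via Colne)
Shortest route: Wendle → Jorvik → Colne → Neston = 14 km.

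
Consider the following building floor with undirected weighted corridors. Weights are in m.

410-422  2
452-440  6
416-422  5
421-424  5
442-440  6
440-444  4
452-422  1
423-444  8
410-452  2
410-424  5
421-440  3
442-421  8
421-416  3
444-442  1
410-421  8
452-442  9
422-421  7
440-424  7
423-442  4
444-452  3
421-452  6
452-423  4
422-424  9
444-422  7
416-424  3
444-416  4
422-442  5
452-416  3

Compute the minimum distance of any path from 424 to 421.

5 m

Running Dijkstra from 424:
424: 0
416: 3  (via 424)
410: 5  (via 424)
421: 5  (via 424)
Shortest route: 424 → 421 = 5 m.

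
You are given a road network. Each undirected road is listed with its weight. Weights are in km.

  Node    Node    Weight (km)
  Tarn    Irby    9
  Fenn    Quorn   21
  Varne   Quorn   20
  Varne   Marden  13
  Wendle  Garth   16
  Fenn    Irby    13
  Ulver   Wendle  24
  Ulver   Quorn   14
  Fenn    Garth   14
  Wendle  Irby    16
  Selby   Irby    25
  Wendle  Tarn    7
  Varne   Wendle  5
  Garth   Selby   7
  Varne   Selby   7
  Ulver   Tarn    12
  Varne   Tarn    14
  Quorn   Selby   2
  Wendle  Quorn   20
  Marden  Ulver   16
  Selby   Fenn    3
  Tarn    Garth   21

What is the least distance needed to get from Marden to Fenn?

Running Dijkstra from Marden:
Marden: 0
Varne: 13  (via Marden)
Ulver: 16  (via Marden)
Wendle: 18  (via Varne)
Selby: 20  (via Varne)
Quorn: 22  (via Selby)
Fenn: 23  (via Selby)
Shortest route: Marden–Varne–Selby–Fenn = 23 km.

23 km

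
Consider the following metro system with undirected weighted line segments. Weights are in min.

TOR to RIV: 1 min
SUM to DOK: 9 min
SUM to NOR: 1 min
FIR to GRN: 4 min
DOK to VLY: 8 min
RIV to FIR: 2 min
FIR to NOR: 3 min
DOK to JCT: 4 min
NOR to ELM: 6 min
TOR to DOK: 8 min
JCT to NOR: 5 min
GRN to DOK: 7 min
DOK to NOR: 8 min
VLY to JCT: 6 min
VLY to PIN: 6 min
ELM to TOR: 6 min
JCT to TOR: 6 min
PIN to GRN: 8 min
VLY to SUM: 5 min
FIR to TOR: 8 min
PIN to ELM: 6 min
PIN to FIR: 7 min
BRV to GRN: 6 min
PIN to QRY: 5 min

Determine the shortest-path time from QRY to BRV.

Enumerating some paths:
QRY → PIN → ELM → NOR → FIR → GRN → BRV: 5+6+6+3+4+6 = 30
QRY → PIN → GRN → BRV: 5+8+6 = 19
QRY → PIN → FIR → GRN → BRV: 5+7+4+6 = 22
Cheapest is QRY → PIN → GRN → BRV at 19 min.

19 min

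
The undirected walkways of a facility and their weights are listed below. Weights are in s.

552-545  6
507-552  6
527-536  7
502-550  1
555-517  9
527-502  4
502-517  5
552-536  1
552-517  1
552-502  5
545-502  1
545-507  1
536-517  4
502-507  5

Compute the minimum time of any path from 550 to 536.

Compare a few routes:
550 - 502 - 545 - 507 - 552 - 536: 1+1+1+6+1 = 10
550 - 502 - 552 - 536: 1+5+1 = 7
550 - 502 - 517 - 552 - 536: 1+5+1+1 = 8
550 - 502 - 545 - 552 - 536: 1+1+6+1 = 9
Cheapest is 550 - 502 - 552 - 536 at 7 s.

7 s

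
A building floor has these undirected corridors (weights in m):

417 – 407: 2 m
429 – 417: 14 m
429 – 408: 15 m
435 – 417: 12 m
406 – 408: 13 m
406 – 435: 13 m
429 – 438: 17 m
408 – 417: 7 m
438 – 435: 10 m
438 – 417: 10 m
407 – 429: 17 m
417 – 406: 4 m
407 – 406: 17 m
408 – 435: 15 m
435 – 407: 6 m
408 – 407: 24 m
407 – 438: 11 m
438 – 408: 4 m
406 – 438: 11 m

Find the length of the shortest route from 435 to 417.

Compare a few routes:
435 - 407 - 417: 6+2 = 8
435 - 417: 12 = 12
435 - 406 - 417: 13+4 = 17
The minimum is 8 m via 435 - 407 - 417.

8 m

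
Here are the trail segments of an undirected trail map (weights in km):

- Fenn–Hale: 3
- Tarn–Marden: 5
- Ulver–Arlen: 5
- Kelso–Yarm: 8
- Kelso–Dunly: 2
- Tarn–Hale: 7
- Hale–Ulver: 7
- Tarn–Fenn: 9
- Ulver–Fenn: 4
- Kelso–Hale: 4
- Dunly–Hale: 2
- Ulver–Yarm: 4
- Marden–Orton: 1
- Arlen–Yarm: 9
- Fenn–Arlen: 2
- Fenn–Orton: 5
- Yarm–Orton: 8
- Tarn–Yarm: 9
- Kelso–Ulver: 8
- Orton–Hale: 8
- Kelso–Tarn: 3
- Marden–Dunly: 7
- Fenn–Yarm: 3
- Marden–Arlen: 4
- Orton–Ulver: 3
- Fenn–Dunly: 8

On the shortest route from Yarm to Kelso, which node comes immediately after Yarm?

Kelso

Candidate routes:
Yarm–Kelso: 8 = 8
Yarm–Ulver–Kelso: 4+8 = 12
Yarm–Fenn–Hale–Dunly–Kelso: 3+3+2+2 = 10
Yarm–Fenn–Hale–Kelso: 3+3+4 = 10
Cheapest is Yarm–Kelso at 8 km.
So from Yarm the first move is to Kelso.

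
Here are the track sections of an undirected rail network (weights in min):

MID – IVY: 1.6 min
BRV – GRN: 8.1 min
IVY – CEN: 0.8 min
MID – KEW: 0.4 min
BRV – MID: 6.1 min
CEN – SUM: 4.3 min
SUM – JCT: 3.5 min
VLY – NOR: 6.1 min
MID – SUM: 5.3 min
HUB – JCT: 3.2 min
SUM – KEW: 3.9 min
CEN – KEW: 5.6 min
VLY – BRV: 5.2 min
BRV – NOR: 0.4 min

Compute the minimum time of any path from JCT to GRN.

22 min

Enumerating some paths:
JCT → SUM → KEW → MID → BRV → GRN: 3.5+3.9+0.4+6.1+8.1 = 22
JCT → SUM → CEN → KEW → MID → BRV → GRN: 3.5+4.3+5.6+0.4+6.1+8.1 = 28
JCT → SUM → MID → BRV → GRN: 3.5+5.3+6.1+8.1 = 23
JCT → SUM → CEN → IVY → MID → BRV → GRN: 3.5+4.3+0.8+1.6+6.1+8.1 = 24.4
The minimum is 22 min via JCT → SUM → KEW → MID → BRV → GRN.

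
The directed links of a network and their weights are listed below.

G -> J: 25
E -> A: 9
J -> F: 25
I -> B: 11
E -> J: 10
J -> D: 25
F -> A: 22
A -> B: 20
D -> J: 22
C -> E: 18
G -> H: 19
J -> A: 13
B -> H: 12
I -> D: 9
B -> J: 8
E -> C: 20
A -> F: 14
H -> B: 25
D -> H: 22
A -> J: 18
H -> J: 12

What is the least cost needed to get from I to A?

Compare a few routes:
I–B–H–J–A: 11+12+12+13 = 48
I–D–J–A: 9+22+13 = 44
I–B–J–A: 11+8+13 = 32
I–D–H–J–A: 9+22+12+13 = 56
Cheapest is I–B–J–A at 32.

32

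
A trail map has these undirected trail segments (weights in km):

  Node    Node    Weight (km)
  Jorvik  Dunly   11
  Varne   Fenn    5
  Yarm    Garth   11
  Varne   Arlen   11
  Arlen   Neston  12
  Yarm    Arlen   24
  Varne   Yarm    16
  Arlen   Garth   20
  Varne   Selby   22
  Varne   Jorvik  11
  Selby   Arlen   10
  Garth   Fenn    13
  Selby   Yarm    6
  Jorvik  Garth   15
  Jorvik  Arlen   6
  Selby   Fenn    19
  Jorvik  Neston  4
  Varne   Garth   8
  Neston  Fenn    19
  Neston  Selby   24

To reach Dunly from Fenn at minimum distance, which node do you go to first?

Compare a few routes:
Fenn–Varne–Arlen–Jorvik–Dunly: 5+11+6+11 = 33
Fenn–Varne–Jorvik–Dunly: 5+11+11 = 27
Fenn–Neston–Jorvik–Dunly: 19+4+11 = 34
Fenn–Varne–Garth–Jorvik–Dunly: 5+8+15+11 = 39
Cheapest is Fenn–Varne–Jorvik–Dunly at 27 km.
So from Fenn the first move is to Varne.

Varne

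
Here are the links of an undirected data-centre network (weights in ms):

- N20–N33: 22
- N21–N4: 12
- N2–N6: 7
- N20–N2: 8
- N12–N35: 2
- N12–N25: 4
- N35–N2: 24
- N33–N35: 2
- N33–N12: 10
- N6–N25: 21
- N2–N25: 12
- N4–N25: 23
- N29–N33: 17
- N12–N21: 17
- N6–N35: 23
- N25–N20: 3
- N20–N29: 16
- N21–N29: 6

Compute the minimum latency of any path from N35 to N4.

Running Dijkstra from N35:
N35: 0
N12: 2  (via N35)
N33: 2  (via N35)
N25: 6  (via N12)
N20: 9  (via N25)
N2: 17  (via N20)
N29: 19  (via N33)
N21: 19  (via N12)
N6: 23  (via N35)
N4: 29  (via N25)
Shortest route: N35 → N12 → N25 → N4 = 29 ms.

29 ms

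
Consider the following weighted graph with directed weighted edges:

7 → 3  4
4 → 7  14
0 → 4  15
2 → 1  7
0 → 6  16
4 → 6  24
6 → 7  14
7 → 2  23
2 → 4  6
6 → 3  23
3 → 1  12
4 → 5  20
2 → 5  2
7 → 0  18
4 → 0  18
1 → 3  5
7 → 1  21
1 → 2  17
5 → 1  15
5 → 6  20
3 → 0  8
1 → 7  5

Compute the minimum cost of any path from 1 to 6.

29

Running Dijkstra from 1:
1: 0
3: 5  (via 1)
7: 5  (via 1)
0: 13  (via 3)
2: 17  (via 1)
5: 19  (via 2)
4: 23  (via 2)
6: 29  (via 0)
Shortest route: 1 → 3 → 0 → 6 = 29.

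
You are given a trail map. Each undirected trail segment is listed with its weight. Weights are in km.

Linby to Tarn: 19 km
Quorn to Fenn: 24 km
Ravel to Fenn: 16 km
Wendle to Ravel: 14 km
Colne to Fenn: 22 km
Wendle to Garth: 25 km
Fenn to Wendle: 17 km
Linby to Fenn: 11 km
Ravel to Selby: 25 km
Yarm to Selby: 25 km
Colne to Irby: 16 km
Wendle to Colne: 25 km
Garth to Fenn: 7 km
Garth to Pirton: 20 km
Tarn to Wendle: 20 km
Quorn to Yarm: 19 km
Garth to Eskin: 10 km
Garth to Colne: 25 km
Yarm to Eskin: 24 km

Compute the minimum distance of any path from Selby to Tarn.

59 km

Settle nodes by increasing distance from Selby:
Selby: 0
Ravel: 25  (via Selby)
Yarm: 25  (via Selby)
Wendle: 39  (via Ravel)
Fenn: 41  (via Ravel)
Quorn: 44  (via Yarm)
Garth: 48  (via Fenn)
Eskin: 49  (via Yarm)
Linby: 52  (via Fenn)
Tarn: 59  (via Wendle)
Shortest route: Selby–Ravel–Wendle–Tarn = 59 km.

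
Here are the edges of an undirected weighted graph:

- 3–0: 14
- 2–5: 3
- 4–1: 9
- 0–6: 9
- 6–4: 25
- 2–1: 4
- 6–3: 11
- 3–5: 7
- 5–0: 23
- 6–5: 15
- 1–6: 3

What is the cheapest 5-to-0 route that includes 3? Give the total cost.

21

Shortest 5→3: 5–3 = 7
Best 3 to 0: 3–0 costing 14
Total via 3: 7 + 14 = 21.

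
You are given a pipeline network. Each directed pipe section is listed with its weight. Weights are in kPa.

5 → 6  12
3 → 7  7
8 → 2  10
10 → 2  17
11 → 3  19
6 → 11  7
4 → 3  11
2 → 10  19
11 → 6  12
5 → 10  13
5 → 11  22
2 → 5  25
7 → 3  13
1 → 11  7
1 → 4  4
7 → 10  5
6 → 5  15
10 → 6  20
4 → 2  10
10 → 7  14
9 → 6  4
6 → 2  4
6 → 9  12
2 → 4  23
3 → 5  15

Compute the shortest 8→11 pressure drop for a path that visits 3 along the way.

78 kPa

Shortest 8→3: 8–2–4–3 = 44
Best 3 to 11: 3–5–6–11 costing 34
Total via 3: 44 + 34 = 78 kPa.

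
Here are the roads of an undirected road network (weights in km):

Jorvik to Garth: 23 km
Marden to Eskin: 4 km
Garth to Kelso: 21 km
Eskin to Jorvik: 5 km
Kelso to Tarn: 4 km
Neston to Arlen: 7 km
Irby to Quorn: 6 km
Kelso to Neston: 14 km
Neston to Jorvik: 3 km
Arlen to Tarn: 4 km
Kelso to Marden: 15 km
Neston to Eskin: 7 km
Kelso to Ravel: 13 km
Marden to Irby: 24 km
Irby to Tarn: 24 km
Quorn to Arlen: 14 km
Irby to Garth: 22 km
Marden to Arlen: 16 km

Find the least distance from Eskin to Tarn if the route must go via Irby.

Best Eskin to Irby: Eskin → Marden → Irby costing 28
Best Irby to Tarn: Irby → Tarn costing 24
Total via Irby: 28 + 24 = 52 km.

52 km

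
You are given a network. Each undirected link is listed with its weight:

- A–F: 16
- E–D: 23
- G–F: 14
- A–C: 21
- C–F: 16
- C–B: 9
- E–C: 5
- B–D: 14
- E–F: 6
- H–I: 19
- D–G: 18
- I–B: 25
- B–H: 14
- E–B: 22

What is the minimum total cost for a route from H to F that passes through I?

Shortest H→I: H–I = 19
Shortest I→F: I–B–C–E–F = 45
Total via I: 19 + 45 = 64.

64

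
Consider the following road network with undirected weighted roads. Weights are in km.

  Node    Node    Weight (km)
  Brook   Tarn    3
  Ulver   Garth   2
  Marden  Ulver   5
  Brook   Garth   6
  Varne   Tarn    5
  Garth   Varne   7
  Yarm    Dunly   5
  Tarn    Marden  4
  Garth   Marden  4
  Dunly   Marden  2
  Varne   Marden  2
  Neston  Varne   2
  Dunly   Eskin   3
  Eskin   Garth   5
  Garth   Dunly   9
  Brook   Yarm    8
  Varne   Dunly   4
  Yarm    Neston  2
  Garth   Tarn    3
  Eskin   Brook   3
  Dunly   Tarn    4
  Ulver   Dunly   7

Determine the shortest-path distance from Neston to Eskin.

9 km

Settle nodes by increasing distance from Neston:
Neston: 0
Yarm: 2  (via Neston)
Varne: 2  (via Neston)
Marden: 4  (via Varne)
Dunly: 6  (via Varne)
Tarn: 7  (via Varne)
Garth: 8  (via Marden)
Ulver: 9  (via Marden)
Eskin: 9  (via Dunly)
Shortest route: Neston–Varne–Dunly–Eskin = 9 km.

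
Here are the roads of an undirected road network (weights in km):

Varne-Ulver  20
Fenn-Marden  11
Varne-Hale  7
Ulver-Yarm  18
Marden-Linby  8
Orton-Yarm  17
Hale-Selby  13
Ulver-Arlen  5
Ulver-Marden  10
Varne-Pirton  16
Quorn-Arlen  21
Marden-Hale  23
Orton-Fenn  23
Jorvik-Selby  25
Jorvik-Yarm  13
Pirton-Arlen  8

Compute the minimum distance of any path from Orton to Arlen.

40 km

Running Dijkstra from Orton:
Orton: 0
Yarm: 17  (via Orton)
Fenn: 23  (via Orton)
Jorvik: 30  (via Yarm)
Marden: 34  (via Fenn)
Ulver: 35  (via Yarm)
Arlen: 40  (via Ulver)
Shortest route: Orton → Yarm → Ulver → Arlen = 40 km.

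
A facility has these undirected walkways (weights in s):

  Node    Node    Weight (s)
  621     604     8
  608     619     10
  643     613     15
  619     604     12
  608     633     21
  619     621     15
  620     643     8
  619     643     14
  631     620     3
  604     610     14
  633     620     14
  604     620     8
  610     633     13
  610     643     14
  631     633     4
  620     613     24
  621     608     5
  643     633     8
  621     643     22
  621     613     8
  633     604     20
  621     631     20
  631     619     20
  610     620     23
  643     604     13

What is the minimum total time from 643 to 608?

24 s

Shortest distances from 643:
643: 0
633: 8  (via 643)
620: 8  (via 643)
631: 11  (via 620)
604: 13  (via 643)
610: 14  (via 643)
619: 14  (via 643)
613: 15  (via 643)
621: 21  (via 604)
608: 24  (via 619)
Shortest route: 643–619–608 = 24 s.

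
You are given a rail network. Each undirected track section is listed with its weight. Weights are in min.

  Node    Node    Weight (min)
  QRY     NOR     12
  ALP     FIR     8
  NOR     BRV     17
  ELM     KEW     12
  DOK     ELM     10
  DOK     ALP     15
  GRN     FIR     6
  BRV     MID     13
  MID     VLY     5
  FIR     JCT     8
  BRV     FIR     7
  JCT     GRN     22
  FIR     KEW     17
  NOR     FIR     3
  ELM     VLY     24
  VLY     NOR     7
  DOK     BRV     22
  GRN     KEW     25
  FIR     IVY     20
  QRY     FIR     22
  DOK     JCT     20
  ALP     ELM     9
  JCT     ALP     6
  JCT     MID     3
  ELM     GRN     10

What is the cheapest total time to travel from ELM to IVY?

Settle nodes by increasing distance from ELM:
ELM: 0
ALP: 9  (via ELM)
DOK: 10  (via ELM)
GRN: 10  (via ELM)
KEW: 12  (via ELM)
JCT: 15  (via ALP)
FIR: 16  (via GRN)
MID: 18  (via JCT)
NOR: 19  (via FIR)
VLY: 23  (via MID)
BRV: 23  (via FIR)
QRY: 31  (via NOR)
IVY: 36  (via FIR)
Shortest route: ELM–GRN–FIR–IVY = 36 min.

36 min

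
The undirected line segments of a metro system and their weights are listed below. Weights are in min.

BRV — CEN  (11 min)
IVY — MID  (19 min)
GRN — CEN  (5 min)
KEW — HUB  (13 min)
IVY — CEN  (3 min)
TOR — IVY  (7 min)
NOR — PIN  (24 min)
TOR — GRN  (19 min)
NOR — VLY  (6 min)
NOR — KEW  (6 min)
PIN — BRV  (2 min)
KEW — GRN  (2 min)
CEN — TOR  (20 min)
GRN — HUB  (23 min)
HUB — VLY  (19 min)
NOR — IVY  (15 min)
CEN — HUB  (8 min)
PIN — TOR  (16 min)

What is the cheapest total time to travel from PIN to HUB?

21 min

Shortest distances from PIN:
PIN: 0
BRV: 2  (via PIN)
CEN: 13  (via BRV)
IVY: 16  (via CEN)
TOR: 16  (via PIN)
GRN: 18  (via CEN)
KEW: 20  (via GRN)
HUB: 21  (via CEN)
Shortest route: PIN → BRV → CEN → HUB = 21 min.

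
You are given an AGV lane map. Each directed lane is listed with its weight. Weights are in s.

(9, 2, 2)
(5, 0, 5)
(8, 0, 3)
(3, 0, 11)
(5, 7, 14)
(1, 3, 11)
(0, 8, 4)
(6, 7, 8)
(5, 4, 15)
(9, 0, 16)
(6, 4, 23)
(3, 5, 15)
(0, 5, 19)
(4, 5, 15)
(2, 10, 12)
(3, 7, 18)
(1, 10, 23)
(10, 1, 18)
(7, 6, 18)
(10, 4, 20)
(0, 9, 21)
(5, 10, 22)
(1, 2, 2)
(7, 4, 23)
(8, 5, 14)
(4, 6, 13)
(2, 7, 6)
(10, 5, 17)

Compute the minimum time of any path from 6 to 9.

64 s

Candidate routes:
6 → 7 → 4 → 5 → 0 → 9: 8+23+15+5+21 = 72
6 → 4 → 5 → 10 → 1 → 3 → 0 → 9: 23+15+22+18+11+11+21 = 121
6 → 4 → 5 → 0 → 9: 23+15+5+21 = 64
6 → 7 → 4 → 5 → 10 → 1 → 3 → 0 → 9: 8+23+15+22+18+11+11+21 = 129
The minimum is 64 s via 6 → 4 → 5 → 0 → 9.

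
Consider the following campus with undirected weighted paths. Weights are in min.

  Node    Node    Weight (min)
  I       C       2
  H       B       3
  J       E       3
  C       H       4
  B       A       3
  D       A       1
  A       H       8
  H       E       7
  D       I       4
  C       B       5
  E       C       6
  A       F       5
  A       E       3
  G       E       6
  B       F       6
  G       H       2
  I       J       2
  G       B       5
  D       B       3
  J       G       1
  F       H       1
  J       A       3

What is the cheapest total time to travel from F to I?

6 min

Running Dijkstra from F:
F: 0
H: 1  (via F)
G: 3  (via H)
B: 4  (via H)
J: 4  (via G)
A: 5  (via F)
C: 5  (via H)
D: 6  (via A)
I: 6  (via J)
Shortest route: F–H–G–J–I = 6 min.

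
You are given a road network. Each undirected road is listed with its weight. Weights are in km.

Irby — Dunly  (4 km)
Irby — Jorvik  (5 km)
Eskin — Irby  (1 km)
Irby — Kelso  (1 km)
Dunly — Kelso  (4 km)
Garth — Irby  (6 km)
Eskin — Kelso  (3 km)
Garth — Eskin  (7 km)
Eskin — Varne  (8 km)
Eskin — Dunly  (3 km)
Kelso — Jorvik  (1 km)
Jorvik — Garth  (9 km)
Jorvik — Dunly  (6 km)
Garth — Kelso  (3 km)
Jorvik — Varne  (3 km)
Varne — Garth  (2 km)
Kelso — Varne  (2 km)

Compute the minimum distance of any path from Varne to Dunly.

Enumerating some paths:
Varne → Kelso → Eskin → Dunly: 2+3+3 = 8
Varne → Kelso → Dunly: 2+4 = 6
Varne → Kelso → Irby → Eskin → Dunly: 2+1+1+3 = 7
Varne → Kelso → Irby → Dunly: 2+1+4 = 7
The minimum is 6 km via Varne → Kelso → Dunly.

6 km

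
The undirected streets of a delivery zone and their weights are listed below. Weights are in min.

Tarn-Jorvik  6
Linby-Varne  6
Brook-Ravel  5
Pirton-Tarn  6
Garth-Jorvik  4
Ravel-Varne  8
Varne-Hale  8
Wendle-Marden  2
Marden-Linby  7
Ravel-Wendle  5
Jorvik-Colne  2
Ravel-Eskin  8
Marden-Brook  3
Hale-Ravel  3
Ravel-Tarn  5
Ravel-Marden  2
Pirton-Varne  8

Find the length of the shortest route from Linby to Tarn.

Settle nodes by increasing distance from Linby:
Linby: 0
Varne: 6  (via Linby)
Marden: 7  (via Linby)
Wendle: 9  (via Marden)
Ravel: 9  (via Marden)
Brook: 10  (via Marden)
Hale: 12  (via Ravel)
Pirton: 14  (via Varne)
Tarn: 14  (via Ravel)
Shortest route: Linby–Marden–Ravel–Tarn = 14 min.

14 min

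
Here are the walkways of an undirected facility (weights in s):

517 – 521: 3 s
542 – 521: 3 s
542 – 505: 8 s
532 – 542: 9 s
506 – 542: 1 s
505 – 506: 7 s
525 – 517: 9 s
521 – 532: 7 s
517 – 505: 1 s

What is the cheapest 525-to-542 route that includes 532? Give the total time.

28 s

Shortest 525→532: 525 → 517 → 521 → 532 = 19
Best 532 to 542: 532 → 542 costing 9
Total via 532: 19 + 9 = 28 s.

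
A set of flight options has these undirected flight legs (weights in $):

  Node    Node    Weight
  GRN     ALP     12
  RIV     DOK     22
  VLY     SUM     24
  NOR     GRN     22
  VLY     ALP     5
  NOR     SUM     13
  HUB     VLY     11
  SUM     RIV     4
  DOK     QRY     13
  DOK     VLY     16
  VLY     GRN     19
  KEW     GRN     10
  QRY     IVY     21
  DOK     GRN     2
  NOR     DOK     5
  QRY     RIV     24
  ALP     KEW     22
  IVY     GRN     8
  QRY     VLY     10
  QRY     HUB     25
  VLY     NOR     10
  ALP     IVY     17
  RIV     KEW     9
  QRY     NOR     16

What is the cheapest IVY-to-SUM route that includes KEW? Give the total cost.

$31

Best IVY to KEW: IVY → GRN → KEW costing 18
Best KEW to SUM: KEW → RIV → SUM costing 13
Total via KEW: 18 + 13 = $31.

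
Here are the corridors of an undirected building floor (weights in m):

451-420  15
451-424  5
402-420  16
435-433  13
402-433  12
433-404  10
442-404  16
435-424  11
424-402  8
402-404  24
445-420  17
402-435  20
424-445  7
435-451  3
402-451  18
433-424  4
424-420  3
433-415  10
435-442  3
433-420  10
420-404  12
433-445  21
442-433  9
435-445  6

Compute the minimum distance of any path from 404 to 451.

19 m

Settle nodes by increasing distance from 404:
404: 0
433: 10  (via 404)
420: 12  (via 404)
424: 14  (via 433)
442: 16  (via 404)
451: 19  (via 424)
Shortest route: 404–433–424–451 = 19 m.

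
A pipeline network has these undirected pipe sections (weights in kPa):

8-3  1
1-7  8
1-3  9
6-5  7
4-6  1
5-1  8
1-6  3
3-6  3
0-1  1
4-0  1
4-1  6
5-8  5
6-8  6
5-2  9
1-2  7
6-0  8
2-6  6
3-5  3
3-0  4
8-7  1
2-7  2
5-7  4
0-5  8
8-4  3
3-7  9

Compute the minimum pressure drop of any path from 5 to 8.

4 kPa

Settle nodes by increasing distance from 5:
5: 0
3: 3  (via 5)
7: 4  (via 5)
8: 4  (via 3)
Shortest route: 5–3–8 = 4 kPa.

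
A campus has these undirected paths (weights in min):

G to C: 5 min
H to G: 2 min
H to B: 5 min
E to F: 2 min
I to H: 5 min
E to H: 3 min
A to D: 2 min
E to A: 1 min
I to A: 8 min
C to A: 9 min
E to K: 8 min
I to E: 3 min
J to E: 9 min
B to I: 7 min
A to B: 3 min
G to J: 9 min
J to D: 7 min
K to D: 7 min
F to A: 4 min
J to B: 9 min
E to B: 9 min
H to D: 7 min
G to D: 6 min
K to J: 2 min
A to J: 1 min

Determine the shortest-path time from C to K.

Settle nodes by increasing distance from C:
C: 0
G: 5  (via C)
H: 7  (via G)
A: 9  (via C)
E: 10  (via H)
J: 10  (via A)
D: 11  (via G)
B: 12  (via H)
F: 12  (via E)
I: 12  (via H)
K: 12  (via J)
Shortest route: C–A–J–K = 12 min.

12 min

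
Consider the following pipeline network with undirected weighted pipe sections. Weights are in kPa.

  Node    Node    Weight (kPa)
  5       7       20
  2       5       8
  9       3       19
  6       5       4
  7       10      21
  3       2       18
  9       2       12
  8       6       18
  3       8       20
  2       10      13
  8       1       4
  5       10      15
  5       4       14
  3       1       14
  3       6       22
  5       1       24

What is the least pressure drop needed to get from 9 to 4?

34 kPa

Candidate routes:
9 → 2 → 5 → 4: 12+8+14 = 34
9 → 2 → 10 → 5 → 4: 12+13+15+14 = 54
Cheapest is 9 → 2 → 5 → 4 at 34 kPa.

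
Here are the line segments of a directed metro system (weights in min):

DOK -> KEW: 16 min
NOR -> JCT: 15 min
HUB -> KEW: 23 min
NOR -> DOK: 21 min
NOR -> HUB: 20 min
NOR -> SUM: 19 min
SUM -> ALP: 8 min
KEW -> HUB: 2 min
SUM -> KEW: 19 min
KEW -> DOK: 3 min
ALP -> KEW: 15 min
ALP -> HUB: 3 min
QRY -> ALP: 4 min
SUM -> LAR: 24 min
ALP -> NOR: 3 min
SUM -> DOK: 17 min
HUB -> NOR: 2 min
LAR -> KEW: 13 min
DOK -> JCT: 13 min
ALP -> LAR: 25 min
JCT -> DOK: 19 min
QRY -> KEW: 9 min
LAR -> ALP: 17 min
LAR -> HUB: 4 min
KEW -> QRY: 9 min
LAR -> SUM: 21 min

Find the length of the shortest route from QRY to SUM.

Settle nodes by increasing distance from QRY:
QRY: 0
ALP: 4  (via QRY)
NOR: 7  (via ALP)
HUB: 7  (via ALP)
KEW: 9  (via QRY)
DOK: 12  (via KEW)
JCT: 22  (via NOR)
SUM: 26  (via NOR)
Shortest route: QRY–ALP–NOR–SUM = 26 min.

26 min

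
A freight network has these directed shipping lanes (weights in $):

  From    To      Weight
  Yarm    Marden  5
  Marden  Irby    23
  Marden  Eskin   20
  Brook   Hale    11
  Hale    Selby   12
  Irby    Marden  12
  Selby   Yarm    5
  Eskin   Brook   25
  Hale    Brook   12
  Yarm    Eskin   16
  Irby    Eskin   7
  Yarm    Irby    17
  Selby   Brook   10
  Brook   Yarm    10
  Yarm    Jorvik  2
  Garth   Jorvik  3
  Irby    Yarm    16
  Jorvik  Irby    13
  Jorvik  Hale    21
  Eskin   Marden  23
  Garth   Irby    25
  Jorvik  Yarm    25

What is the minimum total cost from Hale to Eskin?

Candidate routes:
Hale → Selby → Yarm → Jorvik → Irby → Eskin: 12+5+2+13+7 = 39
Hale → Brook → Yarm → Eskin: 12+10+16 = 38
Hale → Selby → Yarm → Irby → Eskin: 12+5+17+7 = 41
Hale → Selby → Yarm → Eskin: 12+5+16 = 33
The minimum is $33 via Hale → Selby → Yarm → Eskin.

$33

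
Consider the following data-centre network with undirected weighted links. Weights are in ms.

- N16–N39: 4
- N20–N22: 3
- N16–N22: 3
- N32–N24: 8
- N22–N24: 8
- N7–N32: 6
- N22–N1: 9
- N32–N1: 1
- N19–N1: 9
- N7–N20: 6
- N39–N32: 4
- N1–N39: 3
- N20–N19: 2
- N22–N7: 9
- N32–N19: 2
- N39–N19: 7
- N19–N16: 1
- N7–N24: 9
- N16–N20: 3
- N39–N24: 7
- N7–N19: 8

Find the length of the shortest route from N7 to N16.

Enumerating some paths:
N7 → N22 → N16: 9+3 = 12
N7 → N32 → N19 → N20 → N16: 6+2+2+3 = 13
N7 → N20 → N22 → N16: 6+3+3 = 12
N7 → N20 → N16: 6+3 = 9
Cheapest is N7 → N20 → N16 at 9 ms.

9 ms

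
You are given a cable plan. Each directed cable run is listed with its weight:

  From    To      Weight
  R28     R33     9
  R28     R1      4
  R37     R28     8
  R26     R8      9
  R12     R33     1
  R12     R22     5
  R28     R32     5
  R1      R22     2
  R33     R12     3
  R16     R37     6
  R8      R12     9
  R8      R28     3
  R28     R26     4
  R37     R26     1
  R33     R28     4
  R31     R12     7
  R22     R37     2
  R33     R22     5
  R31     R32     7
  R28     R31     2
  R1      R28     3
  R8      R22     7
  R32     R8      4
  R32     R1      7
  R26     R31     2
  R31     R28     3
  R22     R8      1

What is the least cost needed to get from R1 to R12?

12

Running Dijkstra from R1:
R1: 0
R22: 2  (via R1)
R28: 3  (via R1)
R8: 3  (via R22)
R37: 4  (via R22)
R31: 5  (via R28)
R26: 5  (via R37)
R32: 8  (via R28)
R33: 12  (via R28)
R12: 12  (via R8)
Shortest route: R1 → R22 → R8 → R12 = 12.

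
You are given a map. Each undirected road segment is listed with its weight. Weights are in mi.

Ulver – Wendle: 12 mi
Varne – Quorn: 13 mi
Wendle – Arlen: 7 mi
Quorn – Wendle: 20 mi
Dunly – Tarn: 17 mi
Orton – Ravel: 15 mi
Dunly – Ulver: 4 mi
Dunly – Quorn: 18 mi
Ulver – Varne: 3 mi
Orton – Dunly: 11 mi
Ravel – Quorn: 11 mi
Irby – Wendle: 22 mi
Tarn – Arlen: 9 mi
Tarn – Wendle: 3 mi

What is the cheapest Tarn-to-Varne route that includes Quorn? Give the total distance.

Best Tarn to Quorn: Tarn → Wendle → Quorn costing 23
Shortest Quorn→Varne: Quorn → Varne = 13
Total via Quorn: 23 + 13 = 36 mi.

36 mi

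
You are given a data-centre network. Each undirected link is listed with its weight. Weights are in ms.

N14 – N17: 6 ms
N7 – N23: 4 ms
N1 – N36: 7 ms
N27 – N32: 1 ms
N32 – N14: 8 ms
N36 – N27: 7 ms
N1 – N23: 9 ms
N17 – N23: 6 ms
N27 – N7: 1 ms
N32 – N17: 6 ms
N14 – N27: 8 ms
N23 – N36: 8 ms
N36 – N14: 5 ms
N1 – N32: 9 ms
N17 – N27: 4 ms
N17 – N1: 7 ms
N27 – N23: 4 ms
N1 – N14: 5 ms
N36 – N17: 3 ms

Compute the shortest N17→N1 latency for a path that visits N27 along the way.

14 ms

Best N17 to N27: N17–N27 costing 4
Best N27 to N1: N27–N32–N1 costing 10
Total via N27: 4 + 10 = 14 ms.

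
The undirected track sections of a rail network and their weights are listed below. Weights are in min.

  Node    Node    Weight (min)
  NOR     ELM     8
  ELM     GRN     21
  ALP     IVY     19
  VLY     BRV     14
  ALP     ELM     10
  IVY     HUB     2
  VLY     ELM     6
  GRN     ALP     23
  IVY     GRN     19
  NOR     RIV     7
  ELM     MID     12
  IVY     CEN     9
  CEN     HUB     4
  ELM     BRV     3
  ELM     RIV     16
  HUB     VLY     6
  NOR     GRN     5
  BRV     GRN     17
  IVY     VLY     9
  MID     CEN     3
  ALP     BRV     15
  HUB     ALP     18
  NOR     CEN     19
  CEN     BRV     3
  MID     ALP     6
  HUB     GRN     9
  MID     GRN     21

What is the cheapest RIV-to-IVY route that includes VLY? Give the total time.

Shortest RIV→VLY: RIV–NOR–ELM–VLY = 21
Shortest VLY→IVY: VLY–HUB–IVY = 8
Total via VLY: 21 + 8 = 29 min.

29 min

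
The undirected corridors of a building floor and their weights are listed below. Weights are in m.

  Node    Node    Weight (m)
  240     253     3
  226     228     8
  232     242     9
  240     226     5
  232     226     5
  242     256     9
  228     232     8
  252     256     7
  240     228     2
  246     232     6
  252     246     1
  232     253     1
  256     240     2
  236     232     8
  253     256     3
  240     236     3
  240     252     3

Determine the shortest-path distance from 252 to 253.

6 m

Compare a few routes:
252 → 240 → 253: 3+3 = 6
252 → 240 → 256 → 253: 3+2+3 = 8
The minimum is 6 m via 252 → 240 → 253.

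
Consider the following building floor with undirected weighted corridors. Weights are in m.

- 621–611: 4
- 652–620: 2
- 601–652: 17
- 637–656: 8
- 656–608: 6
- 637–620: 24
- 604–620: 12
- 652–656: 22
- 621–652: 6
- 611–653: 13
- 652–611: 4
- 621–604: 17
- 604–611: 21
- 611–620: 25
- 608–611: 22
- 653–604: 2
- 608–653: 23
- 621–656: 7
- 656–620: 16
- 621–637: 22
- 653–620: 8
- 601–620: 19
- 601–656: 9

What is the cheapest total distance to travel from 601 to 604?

Settle nodes by increasing distance from 601:
601: 0
656: 9  (via 601)
608: 15  (via 656)
621: 16  (via 656)
652: 17  (via 601)
637: 17  (via 656)
620: 19  (via 601)
611: 20  (via 621)
653: 27  (via 620)
604: 29  (via 653)
Shortest route: 601 → 620 → 653 → 604 = 29 m.

29 m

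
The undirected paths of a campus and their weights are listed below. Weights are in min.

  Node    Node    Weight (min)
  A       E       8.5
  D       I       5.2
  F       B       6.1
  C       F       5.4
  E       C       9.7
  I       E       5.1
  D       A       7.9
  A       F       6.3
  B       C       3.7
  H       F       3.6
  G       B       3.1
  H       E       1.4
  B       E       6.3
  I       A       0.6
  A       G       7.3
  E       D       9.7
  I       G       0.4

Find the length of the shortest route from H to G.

6.9 min

Compare a few routes:
H - F - A - I - G: 3.6+6.3+0.6+0.4 = 10.9
H - E - B - G: 1.4+6.3+3.1 = 10.8
H - E - I - G: 1.4+5.1+0.4 = 6.9
Cheapest is H - E - I - G at 6.9 min.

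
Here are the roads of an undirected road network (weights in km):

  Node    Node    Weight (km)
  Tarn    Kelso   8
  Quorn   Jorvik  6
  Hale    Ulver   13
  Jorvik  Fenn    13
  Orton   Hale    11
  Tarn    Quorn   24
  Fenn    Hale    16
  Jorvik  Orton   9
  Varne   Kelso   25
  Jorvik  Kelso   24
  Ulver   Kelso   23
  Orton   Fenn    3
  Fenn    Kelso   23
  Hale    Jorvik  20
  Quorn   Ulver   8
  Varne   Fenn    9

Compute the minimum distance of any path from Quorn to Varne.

27 km

Candidate routes:
Quorn–Jorvik–Fenn–Varne: 6+13+9 = 28
Quorn–Jorvik–Orton–Fenn–Varne: 6+9+3+9 = 27
Cheapest is Quorn–Jorvik–Orton–Fenn–Varne at 27 km.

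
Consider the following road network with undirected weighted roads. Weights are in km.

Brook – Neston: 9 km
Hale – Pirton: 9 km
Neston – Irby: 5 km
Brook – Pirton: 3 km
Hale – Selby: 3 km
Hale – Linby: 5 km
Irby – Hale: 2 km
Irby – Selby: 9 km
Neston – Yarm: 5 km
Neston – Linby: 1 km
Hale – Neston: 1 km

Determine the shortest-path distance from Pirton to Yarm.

15 km

Candidate routes:
Pirton - Brook - Neston - Yarm: 3+9+5 = 17
Pirton - Hale - Neston - Yarm: 9+1+5 = 15
Pirton - Hale - Irby - Neston - Yarm: 9+2+5+5 = 21
Pirton - Hale - Linby - Neston - Yarm: 9+5+1+5 = 20
Cheapest is Pirton - Hale - Neston - Yarm at 15 km.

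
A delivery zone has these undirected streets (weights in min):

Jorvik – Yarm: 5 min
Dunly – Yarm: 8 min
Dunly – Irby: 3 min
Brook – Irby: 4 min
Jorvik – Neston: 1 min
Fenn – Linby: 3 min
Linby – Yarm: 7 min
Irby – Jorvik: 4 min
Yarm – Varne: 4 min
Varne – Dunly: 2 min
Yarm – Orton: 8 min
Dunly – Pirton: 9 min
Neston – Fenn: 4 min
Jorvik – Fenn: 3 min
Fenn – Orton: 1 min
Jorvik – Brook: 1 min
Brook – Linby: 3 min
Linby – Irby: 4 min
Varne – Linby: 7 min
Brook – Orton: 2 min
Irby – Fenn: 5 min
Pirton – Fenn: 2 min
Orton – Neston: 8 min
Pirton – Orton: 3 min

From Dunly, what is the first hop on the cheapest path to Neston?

Irby

Candidate routes:
Dunly → Irby → Jorvik → Neston: 3+4+1 = 8
Dunly → Irby → Brook → Jorvik → Neston: 3+4+1+1 = 9
The minimum is 8 min via Dunly → Irby → Jorvik → Neston.
So from Dunly the first move is to Irby.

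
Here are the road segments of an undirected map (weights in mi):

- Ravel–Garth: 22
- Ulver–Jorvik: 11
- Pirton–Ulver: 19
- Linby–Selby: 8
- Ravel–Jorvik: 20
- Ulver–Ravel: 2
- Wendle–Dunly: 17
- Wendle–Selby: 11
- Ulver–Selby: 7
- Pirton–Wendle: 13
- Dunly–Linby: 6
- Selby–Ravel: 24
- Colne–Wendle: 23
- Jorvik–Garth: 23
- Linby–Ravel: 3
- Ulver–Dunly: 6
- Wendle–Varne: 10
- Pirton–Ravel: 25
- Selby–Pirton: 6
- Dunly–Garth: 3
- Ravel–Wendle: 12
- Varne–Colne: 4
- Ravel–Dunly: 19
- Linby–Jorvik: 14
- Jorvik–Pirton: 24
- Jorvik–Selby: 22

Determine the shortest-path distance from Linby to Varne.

25 mi

Compare a few routes:
Linby - Dunly - Wendle - Varne: 6+17+10 = 33
Linby - Selby - Wendle - Varne: 8+11+10 = 29
Linby - Ravel - Ulver - Selby - Wendle - Varne: 3+2+7+11+10 = 33
Linby - Ravel - Wendle - Varne: 3+12+10 = 25
The minimum is 25 mi via Linby - Ravel - Wendle - Varne.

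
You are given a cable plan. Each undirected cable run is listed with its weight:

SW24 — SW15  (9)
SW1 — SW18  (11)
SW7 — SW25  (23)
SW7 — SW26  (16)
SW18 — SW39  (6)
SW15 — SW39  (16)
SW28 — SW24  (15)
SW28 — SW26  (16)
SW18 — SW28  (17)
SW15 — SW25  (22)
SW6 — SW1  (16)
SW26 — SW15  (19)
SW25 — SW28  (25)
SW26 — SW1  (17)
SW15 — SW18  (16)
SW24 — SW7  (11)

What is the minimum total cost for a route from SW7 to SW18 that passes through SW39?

Best SW7 to SW39: SW7–SW24–SW15–SW39 costing 36
Shortest SW39→SW18: SW39–SW18 = 6
Total via SW39: 36 + 6 = 42.

42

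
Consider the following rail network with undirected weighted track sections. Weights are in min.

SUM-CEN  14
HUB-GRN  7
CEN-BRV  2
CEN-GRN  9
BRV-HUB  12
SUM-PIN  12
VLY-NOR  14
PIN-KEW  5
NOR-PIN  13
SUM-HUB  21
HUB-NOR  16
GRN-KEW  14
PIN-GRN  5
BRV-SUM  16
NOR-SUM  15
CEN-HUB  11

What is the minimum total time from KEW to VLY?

Compare a few routes:
KEW–PIN–GRN–HUB–NOR–VLY: 5+5+7+16+14 = 47
KEW–PIN–SUM–NOR–VLY: 5+12+15+14 = 46
KEW–GRN–PIN–NOR–VLY: 14+5+13+14 = 46
KEW–PIN–NOR–VLY: 5+13+14 = 32
Cheapest is KEW–PIN–NOR–VLY at 32 min.

32 min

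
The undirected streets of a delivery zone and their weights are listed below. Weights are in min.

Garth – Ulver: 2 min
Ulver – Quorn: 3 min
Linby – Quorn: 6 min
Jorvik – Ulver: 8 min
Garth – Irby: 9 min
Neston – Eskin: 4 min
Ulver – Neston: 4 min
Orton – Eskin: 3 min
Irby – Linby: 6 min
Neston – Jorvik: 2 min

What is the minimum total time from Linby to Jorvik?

15 min

Settle nodes by increasing distance from Linby:
Linby: 0
Quorn: 6  (via Linby)
Irby: 6  (via Linby)
Ulver: 9  (via Quorn)
Garth: 11  (via Ulver)
Neston: 13  (via Ulver)
Jorvik: 15  (via Neston)
Shortest route: Linby → Quorn → Ulver → Neston → Jorvik = 15 min.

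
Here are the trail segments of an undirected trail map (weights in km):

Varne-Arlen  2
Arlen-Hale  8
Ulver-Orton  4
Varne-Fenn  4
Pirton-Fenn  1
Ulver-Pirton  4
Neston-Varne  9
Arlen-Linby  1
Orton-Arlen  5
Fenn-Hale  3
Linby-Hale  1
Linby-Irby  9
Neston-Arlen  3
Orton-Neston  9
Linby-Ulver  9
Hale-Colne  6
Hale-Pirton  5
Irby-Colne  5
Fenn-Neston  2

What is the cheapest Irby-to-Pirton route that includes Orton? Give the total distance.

Shortest Irby→Orton: Irby–Linby–Arlen–Orton = 15
Best Orton to Pirton: Orton–Ulver–Pirton costing 8
Total via Orton: 15 + 8 = 23 km.

23 km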